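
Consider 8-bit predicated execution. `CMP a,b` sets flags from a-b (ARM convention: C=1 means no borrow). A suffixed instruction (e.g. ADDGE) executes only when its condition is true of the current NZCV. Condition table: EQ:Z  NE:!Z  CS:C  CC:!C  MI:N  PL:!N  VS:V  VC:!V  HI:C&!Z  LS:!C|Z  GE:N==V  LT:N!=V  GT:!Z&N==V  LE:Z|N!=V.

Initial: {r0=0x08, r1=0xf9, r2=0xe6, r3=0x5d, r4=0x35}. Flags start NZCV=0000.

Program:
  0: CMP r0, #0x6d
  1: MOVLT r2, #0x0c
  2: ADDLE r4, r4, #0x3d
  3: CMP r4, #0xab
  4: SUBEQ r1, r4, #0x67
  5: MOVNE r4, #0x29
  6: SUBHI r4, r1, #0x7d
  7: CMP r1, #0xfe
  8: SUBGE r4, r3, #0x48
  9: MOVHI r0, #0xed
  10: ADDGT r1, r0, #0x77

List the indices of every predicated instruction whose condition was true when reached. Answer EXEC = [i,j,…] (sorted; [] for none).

0: ✓ CMP  NZCV=1000
1: ✓ MOVLT  r2←0x0c
2: ✓ ADDLE  r4←0x72
3: ✓ CMP  NZCV=1001
4: · SUBEQ
5: ✓ MOVNE  r4←0x29
6: · SUBHI
7: ✓ CMP  NZCV=1000
8: · SUBGE
9: · MOVHI
10: · ADDGT

EXEC = [1,2,5]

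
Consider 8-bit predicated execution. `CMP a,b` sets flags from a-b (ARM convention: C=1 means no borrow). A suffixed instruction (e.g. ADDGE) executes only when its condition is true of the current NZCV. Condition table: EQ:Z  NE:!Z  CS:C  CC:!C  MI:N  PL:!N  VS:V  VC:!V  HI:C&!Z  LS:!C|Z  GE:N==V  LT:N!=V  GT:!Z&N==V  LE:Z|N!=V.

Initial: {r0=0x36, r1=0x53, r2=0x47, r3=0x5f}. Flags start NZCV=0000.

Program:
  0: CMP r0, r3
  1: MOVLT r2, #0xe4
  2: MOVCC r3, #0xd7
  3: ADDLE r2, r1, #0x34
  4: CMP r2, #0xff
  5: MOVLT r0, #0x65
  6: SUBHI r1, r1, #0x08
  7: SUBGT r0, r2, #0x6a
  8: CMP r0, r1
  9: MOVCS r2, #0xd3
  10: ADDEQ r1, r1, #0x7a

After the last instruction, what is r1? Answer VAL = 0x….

VAL = 0x53

0: ✓ CMP  NZCV=1000
1: ✓ MOVLT  r2←0xe4
2: ✓ MOVCC  r3←0xd7
3: ✓ ADDLE  r2←0x87
4: ✓ CMP  NZCV=1000
5: ✓ MOVLT  r0←0x65
6: · SUBHI
7: · SUBGT
8: ✓ CMP  NZCV=0010
9: ✓ MOVCS  r2←0xd3
10: · ADDEQ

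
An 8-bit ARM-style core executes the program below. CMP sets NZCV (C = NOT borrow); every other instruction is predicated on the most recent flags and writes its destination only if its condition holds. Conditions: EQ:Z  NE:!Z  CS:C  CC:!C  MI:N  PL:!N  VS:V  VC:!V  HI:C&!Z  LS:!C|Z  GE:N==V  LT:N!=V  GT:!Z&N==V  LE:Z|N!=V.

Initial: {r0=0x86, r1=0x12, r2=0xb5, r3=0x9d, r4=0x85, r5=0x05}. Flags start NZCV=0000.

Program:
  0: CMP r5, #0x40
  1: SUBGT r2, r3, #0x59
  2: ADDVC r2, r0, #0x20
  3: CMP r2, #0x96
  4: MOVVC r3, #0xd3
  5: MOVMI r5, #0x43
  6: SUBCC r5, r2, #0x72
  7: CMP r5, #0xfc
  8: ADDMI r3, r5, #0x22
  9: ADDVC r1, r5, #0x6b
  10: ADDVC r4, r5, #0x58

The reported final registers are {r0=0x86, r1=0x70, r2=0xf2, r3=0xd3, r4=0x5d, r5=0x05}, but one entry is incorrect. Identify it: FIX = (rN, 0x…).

FIX = (r2, 0xa6)

[0] flags=1000 → (cmp)
[1] flags=1000 GT?F → skip
[2] flags=1000 VC?T → r2=0xa6
[3] flags=0010 → (cmp)
[4] flags=0010 VC?T → r3=0xd3
[5] flags=0010 MI?F → skip
[6] flags=0010 CC?F → skip
[7] flags=0000 → (cmp)
[8] flags=0000 MI?F → skip
[9] flags=0000 VC?T → r1=0x70
[10] flags=0000 VC?T → r4=0x5d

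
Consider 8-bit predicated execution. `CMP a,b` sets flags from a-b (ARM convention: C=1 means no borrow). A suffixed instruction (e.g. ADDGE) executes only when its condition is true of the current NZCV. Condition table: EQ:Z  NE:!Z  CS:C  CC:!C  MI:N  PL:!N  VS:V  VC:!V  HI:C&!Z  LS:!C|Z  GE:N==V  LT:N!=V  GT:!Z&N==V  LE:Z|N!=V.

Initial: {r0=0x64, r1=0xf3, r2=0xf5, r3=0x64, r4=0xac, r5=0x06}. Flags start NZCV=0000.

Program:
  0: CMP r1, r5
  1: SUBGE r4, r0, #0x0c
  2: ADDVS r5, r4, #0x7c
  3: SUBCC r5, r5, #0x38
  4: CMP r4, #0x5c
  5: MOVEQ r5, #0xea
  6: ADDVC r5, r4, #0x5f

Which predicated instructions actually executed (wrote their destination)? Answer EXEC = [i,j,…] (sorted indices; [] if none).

EXEC = []

[0] flags=1010 → (cmp)
[1] flags=1010 GE?F → skip
[2] flags=1010 VS?F → skip
[3] flags=1010 CC?F → skip
[4] flags=0011 → (cmp)
[5] flags=0011 EQ?F → skip
[6] flags=0011 VC?F → skip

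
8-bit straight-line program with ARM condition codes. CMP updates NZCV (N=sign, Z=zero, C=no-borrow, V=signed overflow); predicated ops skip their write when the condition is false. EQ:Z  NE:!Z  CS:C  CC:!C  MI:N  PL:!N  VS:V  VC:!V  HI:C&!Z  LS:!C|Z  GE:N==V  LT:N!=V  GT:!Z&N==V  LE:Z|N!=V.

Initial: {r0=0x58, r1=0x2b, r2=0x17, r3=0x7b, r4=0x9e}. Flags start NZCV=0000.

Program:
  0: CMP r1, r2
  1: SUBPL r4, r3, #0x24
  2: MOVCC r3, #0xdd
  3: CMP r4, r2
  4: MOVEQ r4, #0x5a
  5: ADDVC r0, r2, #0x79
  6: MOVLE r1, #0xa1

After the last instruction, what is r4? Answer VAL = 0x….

0: ✓ CMP  NZCV=0010
1: ✓ SUBPL  r4←0x57
2: · MOVCC
3: ✓ CMP  NZCV=0010
4: · MOVEQ
5: ✓ ADDVC  r0←0x90
6: · MOVLE

VAL = 0x57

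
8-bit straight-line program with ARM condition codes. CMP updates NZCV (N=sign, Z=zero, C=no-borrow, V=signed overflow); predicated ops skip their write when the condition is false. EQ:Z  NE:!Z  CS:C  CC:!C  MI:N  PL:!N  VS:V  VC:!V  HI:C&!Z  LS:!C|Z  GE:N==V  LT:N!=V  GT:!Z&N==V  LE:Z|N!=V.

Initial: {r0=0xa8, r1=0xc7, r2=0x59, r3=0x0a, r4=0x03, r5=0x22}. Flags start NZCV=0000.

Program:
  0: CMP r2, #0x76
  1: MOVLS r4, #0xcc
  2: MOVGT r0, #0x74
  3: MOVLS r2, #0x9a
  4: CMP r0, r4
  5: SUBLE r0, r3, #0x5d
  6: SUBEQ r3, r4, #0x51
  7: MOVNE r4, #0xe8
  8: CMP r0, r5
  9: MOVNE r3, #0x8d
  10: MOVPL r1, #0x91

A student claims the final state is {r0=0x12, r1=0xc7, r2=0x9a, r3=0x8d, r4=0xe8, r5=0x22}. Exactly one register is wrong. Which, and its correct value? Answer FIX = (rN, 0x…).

FIX = (r0, 0xad)

0: ✓ CMP  NZCV=1000
1: ✓ MOVLS  r4←0xcc
2: · MOVGT
3: ✓ MOVLS  r2←0x9a
4: ✓ CMP  NZCV=1000
5: ✓ SUBLE  r0←0xad
6: · SUBEQ
7: ✓ MOVNE  r4←0xe8
8: ✓ CMP  NZCV=1010
9: ✓ MOVNE  r3←0x8d
10: · MOVPL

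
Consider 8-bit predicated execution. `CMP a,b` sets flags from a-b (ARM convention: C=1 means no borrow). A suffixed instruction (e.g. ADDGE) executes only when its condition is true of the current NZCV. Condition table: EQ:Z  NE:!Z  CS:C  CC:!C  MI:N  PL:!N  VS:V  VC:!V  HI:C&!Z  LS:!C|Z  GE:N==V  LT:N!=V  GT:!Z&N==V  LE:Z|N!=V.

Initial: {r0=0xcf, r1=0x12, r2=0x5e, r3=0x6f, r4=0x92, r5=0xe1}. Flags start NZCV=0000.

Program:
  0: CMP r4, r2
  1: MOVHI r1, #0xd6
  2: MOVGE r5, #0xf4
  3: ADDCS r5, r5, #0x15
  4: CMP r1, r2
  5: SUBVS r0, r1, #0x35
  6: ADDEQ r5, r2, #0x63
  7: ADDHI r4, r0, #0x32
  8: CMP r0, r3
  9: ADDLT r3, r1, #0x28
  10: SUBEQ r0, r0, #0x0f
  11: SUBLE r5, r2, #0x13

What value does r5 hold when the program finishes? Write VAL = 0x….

VAL = 0x4b

0: ✓ CMP  NZCV=0011
1: ✓ MOVHI  r1←0xd6
2: · MOVGE
3: ✓ ADDCS  r5←0xf6
4: ✓ CMP  NZCV=0011
5: ✓ SUBVS  r0←0xa1
6: · ADDEQ
7: ✓ ADDHI  r4←0xd3
8: ✓ CMP  NZCV=0011
9: ✓ ADDLT  r3←0xfe
10: · SUBEQ
11: ✓ SUBLE  r5←0x4b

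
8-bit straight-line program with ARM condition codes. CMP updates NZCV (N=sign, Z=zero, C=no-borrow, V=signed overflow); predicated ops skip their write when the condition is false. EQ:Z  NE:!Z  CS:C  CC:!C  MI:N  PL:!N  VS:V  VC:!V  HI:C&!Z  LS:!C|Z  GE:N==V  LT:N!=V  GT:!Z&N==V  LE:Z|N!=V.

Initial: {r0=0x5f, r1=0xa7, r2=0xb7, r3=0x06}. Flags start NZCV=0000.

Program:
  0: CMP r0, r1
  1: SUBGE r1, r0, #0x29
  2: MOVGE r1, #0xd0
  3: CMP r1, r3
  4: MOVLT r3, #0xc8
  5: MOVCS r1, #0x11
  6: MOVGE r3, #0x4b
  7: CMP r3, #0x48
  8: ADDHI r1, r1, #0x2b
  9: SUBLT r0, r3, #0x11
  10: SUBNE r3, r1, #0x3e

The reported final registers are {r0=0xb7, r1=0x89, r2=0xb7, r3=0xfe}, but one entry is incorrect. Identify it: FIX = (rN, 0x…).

[0] flags=1001 → (cmp)
[1] flags=1001 GE?T → r1=0x36
[2] flags=1001 GE?T → r1=0xd0
[3] flags=1010 → (cmp)
[4] flags=1010 LT?T → r3=0xc8
[5] flags=1010 CS?T → r1=0x11
[6] flags=1010 GE?F → skip
[7] flags=1010 → (cmp)
[8] flags=1010 HI?T → r1=0x3c
[9] flags=1010 LT?T → r0=0xb7
[10] flags=1010 NE?T → r3=0xfe

FIX = (r1, 0x3c)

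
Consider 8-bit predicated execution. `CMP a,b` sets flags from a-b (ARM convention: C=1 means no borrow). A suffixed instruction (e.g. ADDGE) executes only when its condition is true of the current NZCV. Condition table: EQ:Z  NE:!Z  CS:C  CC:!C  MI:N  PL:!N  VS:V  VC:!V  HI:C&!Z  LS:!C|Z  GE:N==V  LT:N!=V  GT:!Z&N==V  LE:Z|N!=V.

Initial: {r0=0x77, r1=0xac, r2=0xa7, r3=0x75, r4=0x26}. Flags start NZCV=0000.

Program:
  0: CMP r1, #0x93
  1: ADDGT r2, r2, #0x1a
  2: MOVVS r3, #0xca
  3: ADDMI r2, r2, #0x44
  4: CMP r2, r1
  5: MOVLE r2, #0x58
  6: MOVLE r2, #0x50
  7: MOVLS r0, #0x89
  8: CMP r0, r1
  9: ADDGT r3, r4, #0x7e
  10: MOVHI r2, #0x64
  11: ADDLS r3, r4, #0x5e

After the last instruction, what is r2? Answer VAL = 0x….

[0] flags=0010 → (cmp)
[1] flags=0010 GT?T → r2=0xc1
[2] flags=0010 VS?F → skip
[3] flags=0010 MI?F → skip
[4] flags=0010 → (cmp)
[5] flags=0010 LE?F → skip
[6] flags=0010 LE?F → skip
[7] flags=0010 LS?F → skip
[8] flags=1001 → (cmp)
[9] flags=1001 GT?T → r3=0xa4
[10] flags=1001 HI?F → skip
[11] flags=1001 LS?T → r3=0x84

VAL = 0xc1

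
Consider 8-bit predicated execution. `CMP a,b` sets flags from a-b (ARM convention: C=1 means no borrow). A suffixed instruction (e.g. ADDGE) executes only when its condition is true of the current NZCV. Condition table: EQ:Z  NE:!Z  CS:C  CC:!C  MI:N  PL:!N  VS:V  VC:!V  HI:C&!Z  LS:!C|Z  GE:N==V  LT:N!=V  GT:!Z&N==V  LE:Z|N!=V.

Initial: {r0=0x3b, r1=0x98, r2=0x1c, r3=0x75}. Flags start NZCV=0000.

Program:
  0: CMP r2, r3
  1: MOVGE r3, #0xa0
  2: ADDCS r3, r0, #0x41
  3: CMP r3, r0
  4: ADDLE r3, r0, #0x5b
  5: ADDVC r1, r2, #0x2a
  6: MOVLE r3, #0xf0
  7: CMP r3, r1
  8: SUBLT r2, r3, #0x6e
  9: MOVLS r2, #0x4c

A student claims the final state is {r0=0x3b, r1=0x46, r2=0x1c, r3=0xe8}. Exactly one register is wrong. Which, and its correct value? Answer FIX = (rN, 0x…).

FIX = (r3, 0x75)

[0] flags=1000 → (cmp)
[1] flags=1000 GE?F → skip
[2] flags=1000 CS?F → skip
[3] flags=0010 → (cmp)
[4] flags=0010 LE?F → skip
[5] flags=0010 VC?T → r1=0x46
[6] flags=0010 LE?F → skip
[7] flags=0010 → (cmp)
[8] flags=0010 LT?F → skip
[9] flags=0010 LS?F → skip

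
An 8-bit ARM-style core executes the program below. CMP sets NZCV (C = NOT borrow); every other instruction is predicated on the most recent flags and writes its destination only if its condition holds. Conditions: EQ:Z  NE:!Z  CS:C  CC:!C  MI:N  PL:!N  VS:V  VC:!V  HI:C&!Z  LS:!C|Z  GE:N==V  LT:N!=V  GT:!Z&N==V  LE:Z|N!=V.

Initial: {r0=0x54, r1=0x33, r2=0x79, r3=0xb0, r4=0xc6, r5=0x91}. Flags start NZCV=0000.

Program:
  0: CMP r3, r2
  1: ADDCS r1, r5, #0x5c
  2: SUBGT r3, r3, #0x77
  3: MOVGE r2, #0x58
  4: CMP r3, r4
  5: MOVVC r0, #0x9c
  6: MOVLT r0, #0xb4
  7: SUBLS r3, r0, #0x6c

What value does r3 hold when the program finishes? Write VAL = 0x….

[0] flags=0011 → (cmp)
[1] flags=0011 CS?T → r1=0xed
[2] flags=0011 GT?F → skip
[3] flags=0011 GE?F → skip
[4] flags=1000 → (cmp)
[5] flags=1000 VC?T → r0=0x9c
[6] flags=1000 LT?T → r0=0xb4
[7] flags=1000 LS?T → r3=0x48

VAL = 0x48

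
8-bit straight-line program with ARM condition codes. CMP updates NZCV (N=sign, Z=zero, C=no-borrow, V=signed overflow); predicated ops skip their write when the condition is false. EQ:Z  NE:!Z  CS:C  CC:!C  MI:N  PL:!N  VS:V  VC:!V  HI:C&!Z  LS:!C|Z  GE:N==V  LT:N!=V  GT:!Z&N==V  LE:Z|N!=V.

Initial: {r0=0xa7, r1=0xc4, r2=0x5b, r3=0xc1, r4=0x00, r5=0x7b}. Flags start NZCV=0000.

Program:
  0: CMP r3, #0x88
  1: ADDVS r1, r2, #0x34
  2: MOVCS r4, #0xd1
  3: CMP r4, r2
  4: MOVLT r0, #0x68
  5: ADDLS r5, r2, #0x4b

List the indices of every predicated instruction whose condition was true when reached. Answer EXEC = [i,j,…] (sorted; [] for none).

0: ✓ CMP  NZCV=0010
1: · ADDVS
2: ✓ MOVCS  r4←0xd1
3: ✓ CMP  NZCV=0011
4: ✓ MOVLT  r0←0x68
5: · ADDLS

EXEC = [2,4]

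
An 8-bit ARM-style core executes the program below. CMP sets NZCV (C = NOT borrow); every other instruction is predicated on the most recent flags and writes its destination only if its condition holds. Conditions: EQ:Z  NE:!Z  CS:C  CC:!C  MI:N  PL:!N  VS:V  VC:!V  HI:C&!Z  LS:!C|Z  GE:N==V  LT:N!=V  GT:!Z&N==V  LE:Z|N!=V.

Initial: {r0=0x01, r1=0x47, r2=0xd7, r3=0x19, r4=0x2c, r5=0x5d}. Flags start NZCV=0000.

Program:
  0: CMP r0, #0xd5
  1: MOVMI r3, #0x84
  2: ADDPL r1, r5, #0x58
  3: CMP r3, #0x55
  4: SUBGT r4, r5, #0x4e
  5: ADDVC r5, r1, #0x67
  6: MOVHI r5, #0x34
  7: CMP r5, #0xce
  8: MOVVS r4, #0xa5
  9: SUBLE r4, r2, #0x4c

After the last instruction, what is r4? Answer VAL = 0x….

0: ✓ CMP  NZCV=0000
1: · MOVMI
2: ✓ ADDPL  r1←0xb5
3: ✓ CMP  NZCV=1000
4: · SUBGT
5: ✓ ADDVC  r5←0x1c
6: · MOVHI
7: ✓ CMP  NZCV=0000
8: · MOVVS
9: · SUBLE

VAL = 0x2c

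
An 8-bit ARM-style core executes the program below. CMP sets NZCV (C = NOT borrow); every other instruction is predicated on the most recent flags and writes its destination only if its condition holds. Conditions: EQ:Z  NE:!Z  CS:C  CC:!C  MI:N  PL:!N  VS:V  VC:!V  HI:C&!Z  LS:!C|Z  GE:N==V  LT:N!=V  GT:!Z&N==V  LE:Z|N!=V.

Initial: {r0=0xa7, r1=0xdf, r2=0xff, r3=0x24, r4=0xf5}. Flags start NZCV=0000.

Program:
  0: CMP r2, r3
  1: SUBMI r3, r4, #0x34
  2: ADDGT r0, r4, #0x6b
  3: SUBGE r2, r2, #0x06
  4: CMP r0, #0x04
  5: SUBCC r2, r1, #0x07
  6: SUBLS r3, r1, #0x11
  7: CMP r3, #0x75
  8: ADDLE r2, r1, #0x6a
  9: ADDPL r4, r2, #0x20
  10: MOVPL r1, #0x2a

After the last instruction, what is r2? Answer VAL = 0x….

0: ✓ CMP  NZCV=1010
1: ✓ SUBMI  r3←0xc1
2: · ADDGT
3: · SUBGE
4: ✓ CMP  NZCV=1010
5: · SUBCC
6: · SUBLS
7: ✓ CMP  NZCV=0011
8: ✓ ADDLE  r2←0x49
9: ✓ ADDPL  r4←0x69
10: ✓ MOVPL  r1←0x2a

VAL = 0x49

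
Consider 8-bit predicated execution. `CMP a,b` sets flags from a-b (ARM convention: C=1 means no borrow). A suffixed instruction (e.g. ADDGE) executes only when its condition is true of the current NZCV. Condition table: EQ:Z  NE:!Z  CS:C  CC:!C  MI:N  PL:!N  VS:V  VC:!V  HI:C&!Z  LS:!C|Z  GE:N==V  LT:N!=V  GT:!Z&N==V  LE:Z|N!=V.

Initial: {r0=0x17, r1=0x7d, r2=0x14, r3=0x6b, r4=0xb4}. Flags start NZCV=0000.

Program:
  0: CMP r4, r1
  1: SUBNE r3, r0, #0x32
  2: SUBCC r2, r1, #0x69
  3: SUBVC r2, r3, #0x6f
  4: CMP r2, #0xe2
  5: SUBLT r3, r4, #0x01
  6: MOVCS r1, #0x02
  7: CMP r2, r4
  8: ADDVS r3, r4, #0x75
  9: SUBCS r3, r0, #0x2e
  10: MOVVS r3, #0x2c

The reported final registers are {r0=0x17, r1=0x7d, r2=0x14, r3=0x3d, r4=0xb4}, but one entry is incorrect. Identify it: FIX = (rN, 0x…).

FIX = (r3, 0xe5)

0: ✓ CMP  NZCV=0011
1: ✓ SUBNE  r3←0xe5
2: · SUBCC
3: · SUBVC
4: ✓ CMP  NZCV=0000
5: · SUBLT
6: · MOVCS
7: ✓ CMP  NZCV=0000
8: · ADDVS
9: · SUBCS
10: · MOVVS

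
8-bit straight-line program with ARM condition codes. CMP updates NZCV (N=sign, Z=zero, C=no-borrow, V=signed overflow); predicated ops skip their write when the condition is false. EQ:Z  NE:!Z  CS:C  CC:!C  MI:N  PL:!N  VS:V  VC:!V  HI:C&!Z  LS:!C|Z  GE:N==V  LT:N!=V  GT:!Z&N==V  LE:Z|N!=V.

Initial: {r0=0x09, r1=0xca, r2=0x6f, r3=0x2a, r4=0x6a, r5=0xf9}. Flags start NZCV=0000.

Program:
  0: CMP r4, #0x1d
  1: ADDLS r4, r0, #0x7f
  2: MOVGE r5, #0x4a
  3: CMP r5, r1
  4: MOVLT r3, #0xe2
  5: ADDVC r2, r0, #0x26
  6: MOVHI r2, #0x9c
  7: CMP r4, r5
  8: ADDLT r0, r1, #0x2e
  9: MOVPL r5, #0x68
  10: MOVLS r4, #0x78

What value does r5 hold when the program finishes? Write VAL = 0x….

[0] flags=0010 → (cmp)
[1] flags=0010 LS?F → skip
[2] flags=0010 GE?T → r5=0x4a
[3] flags=1001 → (cmp)
[4] flags=1001 LT?F → skip
[5] flags=1001 VC?F → skip
[6] flags=1001 HI?F → skip
[7] flags=0010 → (cmp)
[8] flags=0010 LT?F → skip
[9] flags=0010 PL?T → r5=0x68
[10] flags=0010 LS?F → skip

VAL = 0x68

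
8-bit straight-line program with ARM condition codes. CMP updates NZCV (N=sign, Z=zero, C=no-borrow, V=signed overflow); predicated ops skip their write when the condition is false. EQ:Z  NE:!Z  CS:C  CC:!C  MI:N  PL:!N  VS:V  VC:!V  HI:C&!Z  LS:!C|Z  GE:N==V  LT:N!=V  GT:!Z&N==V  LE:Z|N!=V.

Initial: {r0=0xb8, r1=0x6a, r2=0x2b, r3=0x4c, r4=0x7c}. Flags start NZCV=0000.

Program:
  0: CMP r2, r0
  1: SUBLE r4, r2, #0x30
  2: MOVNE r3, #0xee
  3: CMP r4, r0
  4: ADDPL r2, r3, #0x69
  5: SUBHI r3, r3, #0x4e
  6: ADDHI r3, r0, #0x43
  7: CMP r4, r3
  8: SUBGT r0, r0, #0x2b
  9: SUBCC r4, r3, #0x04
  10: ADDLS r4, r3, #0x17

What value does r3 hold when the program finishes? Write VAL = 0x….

VAL = 0xee

0: ✓ CMP  NZCV=0000
1: · SUBLE
2: ✓ MOVNE  r3←0xee
3: ✓ CMP  NZCV=1001
4: · ADDPL
5: · SUBHI
6: · ADDHI
7: ✓ CMP  NZCV=1001
8: ✓ SUBGT  r0←0x8d
9: ✓ SUBCC  r4←0xea
10: ✓ ADDLS  r4←0x05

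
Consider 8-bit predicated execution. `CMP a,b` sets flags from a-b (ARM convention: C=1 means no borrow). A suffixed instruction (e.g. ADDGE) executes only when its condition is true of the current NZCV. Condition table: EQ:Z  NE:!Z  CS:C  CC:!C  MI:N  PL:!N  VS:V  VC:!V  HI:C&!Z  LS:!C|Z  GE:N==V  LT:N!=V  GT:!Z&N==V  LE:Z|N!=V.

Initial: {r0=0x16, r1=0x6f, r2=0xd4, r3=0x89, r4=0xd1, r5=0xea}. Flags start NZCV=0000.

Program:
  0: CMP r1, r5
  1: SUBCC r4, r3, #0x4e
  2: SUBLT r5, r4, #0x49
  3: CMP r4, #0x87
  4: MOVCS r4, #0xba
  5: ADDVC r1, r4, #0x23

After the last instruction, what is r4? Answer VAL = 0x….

VAL = 0x3b

[0] flags=1001 → (cmp)
[1] flags=1001 CC?T → r4=0x3b
[2] flags=1001 LT?F → skip
[3] flags=1001 → (cmp)
[4] flags=1001 CS?F → skip
[5] flags=1001 VC?F → skip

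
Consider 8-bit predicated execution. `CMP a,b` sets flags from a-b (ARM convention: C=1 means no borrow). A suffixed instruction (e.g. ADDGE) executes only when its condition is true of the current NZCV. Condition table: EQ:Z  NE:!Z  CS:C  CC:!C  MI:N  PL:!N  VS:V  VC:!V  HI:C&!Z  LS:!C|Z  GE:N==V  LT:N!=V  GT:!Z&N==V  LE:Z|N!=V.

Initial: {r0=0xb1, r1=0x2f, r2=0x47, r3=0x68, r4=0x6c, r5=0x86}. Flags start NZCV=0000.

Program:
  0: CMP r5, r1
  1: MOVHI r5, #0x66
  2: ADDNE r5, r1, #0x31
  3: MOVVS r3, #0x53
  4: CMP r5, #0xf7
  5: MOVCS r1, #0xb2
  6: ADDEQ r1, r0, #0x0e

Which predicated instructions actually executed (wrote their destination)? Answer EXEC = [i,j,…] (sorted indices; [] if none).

[0] flags=0011 → (cmp)
[1] flags=0011 HI?T → r5=0x66
[2] flags=0011 NE?T → r5=0x60
[3] flags=0011 VS?T → r3=0x53
[4] flags=0000 → (cmp)
[5] flags=0000 CS?F → skip
[6] flags=0000 EQ?F → skip

EXEC = [1,2,3]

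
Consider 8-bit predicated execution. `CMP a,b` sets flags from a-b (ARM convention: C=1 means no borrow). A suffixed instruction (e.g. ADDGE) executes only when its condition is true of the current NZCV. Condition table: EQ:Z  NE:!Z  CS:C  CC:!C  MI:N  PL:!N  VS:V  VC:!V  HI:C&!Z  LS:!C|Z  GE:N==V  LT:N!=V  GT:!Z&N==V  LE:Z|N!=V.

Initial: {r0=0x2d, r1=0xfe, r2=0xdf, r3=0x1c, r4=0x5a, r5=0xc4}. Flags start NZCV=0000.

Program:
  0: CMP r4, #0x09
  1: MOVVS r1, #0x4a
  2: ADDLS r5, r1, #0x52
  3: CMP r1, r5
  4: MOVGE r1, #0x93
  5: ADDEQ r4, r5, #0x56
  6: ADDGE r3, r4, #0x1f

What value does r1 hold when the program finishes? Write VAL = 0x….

VAL = 0x93

0: ✓ CMP  NZCV=0010
1: · MOVVS
2: · ADDLS
3: ✓ CMP  NZCV=0010
4: ✓ MOVGE  r1←0x93
5: · ADDEQ
6: ✓ ADDGE  r3←0x79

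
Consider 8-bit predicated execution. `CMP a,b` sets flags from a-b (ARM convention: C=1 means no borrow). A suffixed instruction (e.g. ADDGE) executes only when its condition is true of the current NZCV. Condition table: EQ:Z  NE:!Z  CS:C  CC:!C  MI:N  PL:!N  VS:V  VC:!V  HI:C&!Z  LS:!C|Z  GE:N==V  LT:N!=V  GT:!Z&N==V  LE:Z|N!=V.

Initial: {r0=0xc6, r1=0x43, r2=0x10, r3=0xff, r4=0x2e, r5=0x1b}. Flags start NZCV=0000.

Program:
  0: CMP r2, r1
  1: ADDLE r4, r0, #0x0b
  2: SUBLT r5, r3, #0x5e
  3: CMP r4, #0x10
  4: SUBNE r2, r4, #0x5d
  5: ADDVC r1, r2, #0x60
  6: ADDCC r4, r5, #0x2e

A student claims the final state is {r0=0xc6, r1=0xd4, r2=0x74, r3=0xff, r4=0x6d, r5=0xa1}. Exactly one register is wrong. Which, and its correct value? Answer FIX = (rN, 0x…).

FIX = (r4, 0xd1)

0: ✓ CMP  NZCV=1000
1: ✓ ADDLE  r4←0xd1
2: ✓ SUBLT  r5←0xa1
3: ✓ CMP  NZCV=1010
4: ✓ SUBNE  r2←0x74
5: ✓ ADDVC  r1←0xd4
6: · ADDCC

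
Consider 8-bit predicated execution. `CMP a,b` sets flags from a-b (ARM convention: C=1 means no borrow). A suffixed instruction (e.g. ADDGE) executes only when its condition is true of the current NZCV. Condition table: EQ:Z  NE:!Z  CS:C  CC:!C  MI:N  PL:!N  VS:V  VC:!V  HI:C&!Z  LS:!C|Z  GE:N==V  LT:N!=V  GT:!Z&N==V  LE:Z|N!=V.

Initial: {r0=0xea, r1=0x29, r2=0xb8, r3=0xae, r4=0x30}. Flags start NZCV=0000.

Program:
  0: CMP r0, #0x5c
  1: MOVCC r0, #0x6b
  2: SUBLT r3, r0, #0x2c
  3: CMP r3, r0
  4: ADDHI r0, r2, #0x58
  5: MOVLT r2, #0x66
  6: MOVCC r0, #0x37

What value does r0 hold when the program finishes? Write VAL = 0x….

VAL = 0x37

0: ✓ CMP  NZCV=1010
1: · MOVCC
2: ✓ SUBLT  r3←0xbe
3: ✓ CMP  NZCV=1000
4: · ADDHI
5: ✓ MOVLT  r2←0x66
6: ✓ MOVCC  r0←0x37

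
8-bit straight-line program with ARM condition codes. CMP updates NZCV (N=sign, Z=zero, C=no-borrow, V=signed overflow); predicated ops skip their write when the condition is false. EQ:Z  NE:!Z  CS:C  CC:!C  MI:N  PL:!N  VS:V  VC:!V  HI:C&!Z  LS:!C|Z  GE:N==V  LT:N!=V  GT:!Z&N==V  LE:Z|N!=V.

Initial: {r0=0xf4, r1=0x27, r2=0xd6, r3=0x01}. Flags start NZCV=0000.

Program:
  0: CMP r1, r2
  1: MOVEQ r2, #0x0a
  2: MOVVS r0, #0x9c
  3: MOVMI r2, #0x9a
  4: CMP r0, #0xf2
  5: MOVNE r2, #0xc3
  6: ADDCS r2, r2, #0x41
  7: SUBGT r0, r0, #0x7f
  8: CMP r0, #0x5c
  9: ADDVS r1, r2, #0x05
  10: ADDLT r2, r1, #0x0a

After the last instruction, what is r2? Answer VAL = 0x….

0: ✓ CMP  NZCV=0000
1: · MOVEQ
2: · MOVVS
3: · MOVMI
4: ✓ CMP  NZCV=0010
5: ✓ MOVNE  r2←0xc3
6: ✓ ADDCS  r2←0x04
7: ✓ SUBGT  r0←0x75
8: ✓ CMP  NZCV=0010
9: · ADDVS
10: · ADDLT

VAL = 0x04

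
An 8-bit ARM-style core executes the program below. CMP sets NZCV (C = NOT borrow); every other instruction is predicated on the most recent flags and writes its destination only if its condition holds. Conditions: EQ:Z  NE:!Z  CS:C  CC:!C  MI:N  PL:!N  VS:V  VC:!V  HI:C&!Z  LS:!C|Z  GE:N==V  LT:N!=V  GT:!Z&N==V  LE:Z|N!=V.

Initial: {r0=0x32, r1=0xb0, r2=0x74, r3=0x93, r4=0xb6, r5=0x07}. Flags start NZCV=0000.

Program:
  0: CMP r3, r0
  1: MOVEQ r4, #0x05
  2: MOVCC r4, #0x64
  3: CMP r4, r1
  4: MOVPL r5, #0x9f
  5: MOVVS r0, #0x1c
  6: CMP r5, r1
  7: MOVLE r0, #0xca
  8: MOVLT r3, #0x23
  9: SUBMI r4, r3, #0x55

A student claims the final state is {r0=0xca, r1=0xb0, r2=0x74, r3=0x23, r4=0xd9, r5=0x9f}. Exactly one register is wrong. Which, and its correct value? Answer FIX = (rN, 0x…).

FIX = (r4, 0xce)

0: ✓ CMP  NZCV=0011
1: · MOVEQ
2: · MOVCC
3: ✓ CMP  NZCV=0010
4: ✓ MOVPL  r5←0x9f
5: · MOVVS
6: ✓ CMP  NZCV=1000
7: ✓ MOVLE  r0←0xca
8: ✓ MOVLT  r3←0x23
9: ✓ SUBMI  r4←0xce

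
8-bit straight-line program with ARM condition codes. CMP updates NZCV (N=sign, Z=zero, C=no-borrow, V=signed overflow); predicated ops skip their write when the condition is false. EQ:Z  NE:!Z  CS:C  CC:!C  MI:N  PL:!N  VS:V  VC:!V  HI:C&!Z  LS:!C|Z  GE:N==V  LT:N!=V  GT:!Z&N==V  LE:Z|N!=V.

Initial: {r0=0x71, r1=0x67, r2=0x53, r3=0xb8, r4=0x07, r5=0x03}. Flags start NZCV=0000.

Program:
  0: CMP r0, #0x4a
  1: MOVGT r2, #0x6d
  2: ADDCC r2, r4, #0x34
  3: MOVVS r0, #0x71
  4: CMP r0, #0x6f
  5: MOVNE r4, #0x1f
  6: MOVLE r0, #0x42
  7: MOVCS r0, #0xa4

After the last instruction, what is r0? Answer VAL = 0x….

0: ✓ CMP  NZCV=0010
1: ✓ MOVGT  r2←0x6d
2: · ADDCC
3: · MOVVS
4: ✓ CMP  NZCV=0010
5: ✓ MOVNE  r4←0x1f
6: · MOVLE
7: ✓ MOVCS  r0←0xa4

VAL = 0xa4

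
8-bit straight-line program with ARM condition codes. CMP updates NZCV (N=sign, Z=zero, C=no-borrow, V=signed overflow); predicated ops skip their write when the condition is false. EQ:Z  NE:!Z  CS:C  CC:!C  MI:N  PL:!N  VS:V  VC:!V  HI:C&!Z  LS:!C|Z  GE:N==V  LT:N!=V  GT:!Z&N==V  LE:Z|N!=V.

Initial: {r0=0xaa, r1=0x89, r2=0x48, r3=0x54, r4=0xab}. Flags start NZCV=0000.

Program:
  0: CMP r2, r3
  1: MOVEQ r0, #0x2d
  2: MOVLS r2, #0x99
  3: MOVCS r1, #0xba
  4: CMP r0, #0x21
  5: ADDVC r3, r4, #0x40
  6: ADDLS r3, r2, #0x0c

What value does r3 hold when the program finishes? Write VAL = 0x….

VAL = 0xeb

0: ✓ CMP  NZCV=1000
1: · MOVEQ
2: ✓ MOVLS  r2←0x99
3: · MOVCS
4: ✓ CMP  NZCV=1010
5: ✓ ADDVC  r3←0xeb
6: · ADDLS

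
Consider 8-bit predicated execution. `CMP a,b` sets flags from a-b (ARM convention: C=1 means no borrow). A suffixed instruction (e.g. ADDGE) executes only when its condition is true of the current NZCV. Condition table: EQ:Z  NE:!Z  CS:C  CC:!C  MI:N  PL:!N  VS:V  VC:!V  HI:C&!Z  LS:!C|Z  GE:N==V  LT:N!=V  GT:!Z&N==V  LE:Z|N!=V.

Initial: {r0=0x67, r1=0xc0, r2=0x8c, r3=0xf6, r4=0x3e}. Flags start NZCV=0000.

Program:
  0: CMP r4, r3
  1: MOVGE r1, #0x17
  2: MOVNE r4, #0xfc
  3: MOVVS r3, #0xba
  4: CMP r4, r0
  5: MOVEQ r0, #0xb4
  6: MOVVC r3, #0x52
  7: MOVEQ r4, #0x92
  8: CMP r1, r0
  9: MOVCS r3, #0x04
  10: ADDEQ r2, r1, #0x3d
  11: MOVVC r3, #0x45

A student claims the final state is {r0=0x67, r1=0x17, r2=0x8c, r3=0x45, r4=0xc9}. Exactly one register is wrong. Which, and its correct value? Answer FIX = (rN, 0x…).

FIX = (r4, 0xfc)

0: ✓ CMP  NZCV=0000
1: ✓ MOVGE  r1←0x17
2: ✓ MOVNE  r4←0xfc
3: · MOVVS
4: ✓ CMP  NZCV=1010
5: · MOVEQ
6: ✓ MOVVC  r3←0x52
7: · MOVEQ
8: ✓ CMP  NZCV=1000
9: · MOVCS
10: · ADDEQ
11: ✓ MOVVC  r3←0x45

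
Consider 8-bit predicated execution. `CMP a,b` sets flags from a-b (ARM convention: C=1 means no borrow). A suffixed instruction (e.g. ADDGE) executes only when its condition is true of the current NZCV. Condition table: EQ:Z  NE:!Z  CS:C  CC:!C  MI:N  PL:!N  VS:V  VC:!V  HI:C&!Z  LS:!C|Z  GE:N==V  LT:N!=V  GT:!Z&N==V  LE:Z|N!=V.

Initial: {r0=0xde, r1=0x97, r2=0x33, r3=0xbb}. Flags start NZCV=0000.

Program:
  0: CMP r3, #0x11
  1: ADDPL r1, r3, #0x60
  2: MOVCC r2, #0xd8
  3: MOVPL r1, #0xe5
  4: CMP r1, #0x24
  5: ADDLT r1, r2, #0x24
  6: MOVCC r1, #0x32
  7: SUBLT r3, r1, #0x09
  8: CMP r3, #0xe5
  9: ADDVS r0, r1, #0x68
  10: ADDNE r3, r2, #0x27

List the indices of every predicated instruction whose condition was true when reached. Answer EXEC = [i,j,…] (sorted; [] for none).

EXEC = [5,7,10]

[0] flags=1010 → (cmp)
[1] flags=1010 PL?F → skip
[2] flags=1010 CC?F → skip
[3] flags=1010 PL?F → skip
[4] flags=0011 → (cmp)
[5] flags=0011 LT?T → r1=0x57
[6] flags=0011 CC?F → skip
[7] flags=0011 LT?T → r3=0x4e
[8] flags=0000 → (cmp)
[9] flags=0000 VS?F → skip
[10] flags=0000 NE?T → r3=0x5a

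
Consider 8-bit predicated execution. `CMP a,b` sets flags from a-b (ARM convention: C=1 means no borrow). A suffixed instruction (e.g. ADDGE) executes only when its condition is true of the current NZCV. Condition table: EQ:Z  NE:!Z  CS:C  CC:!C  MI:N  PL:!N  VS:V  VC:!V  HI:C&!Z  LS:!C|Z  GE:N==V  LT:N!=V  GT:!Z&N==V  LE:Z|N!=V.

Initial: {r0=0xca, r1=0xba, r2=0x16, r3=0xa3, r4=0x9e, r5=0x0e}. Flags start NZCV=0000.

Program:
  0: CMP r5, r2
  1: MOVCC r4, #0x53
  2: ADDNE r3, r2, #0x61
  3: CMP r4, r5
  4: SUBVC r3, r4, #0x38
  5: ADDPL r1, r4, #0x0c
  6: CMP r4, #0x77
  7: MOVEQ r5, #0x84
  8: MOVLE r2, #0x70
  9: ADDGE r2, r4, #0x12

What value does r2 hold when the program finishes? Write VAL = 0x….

0: ✓ CMP  NZCV=1000
1: ✓ MOVCC  r4←0x53
2: ✓ ADDNE  r3←0x77
3: ✓ CMP  NZCV=0010
4: ✓ SUBVC  r3←0x1b
5: ✓ ADDPL  r1←0x5f
6: ✓ CMP  NZCV=1000
7: · MOVEQ
8: ✓ MOVLE  r2←0x70
9: · ADDGE

VAL = 0x70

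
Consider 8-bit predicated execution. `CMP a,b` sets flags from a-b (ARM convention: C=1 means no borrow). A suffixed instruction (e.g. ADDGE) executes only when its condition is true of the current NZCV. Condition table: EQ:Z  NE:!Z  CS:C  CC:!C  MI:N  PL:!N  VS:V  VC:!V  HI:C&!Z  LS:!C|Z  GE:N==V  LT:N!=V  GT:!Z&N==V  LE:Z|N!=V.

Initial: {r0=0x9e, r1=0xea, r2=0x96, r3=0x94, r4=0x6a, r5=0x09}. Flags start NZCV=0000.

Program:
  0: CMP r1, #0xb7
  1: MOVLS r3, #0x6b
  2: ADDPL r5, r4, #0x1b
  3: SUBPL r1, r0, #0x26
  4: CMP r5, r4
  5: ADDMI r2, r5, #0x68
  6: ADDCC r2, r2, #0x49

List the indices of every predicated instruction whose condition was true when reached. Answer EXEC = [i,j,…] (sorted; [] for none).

0: ✓ CMP  NZCV=0010
1: · MOVLS
2: ✓ ADDPL  r5←0x85
3: ✓ SUBPL  r1←0x78
4: ✓ CMP  NZCV=0011
5: · ADDMI
6: · ADDCC

EXEC = [2,3]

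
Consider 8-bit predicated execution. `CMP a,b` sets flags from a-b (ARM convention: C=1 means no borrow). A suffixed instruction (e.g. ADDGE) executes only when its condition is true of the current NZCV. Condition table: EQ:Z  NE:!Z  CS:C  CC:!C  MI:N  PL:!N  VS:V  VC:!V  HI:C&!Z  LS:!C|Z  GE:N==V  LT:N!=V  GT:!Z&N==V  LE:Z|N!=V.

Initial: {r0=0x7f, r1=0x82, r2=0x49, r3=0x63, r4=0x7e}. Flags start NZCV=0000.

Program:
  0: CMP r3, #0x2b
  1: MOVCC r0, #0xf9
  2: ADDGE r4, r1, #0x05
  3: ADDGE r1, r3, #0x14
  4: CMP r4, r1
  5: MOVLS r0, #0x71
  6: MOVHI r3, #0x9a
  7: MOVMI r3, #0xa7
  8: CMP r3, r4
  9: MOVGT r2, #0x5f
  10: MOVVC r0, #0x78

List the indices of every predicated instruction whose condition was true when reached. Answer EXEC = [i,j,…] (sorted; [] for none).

0: ✓ CMP  NZCV=0010
1: · MOVCC
2: ✓ ADDGE  r4←0x87
3: ✓ ADDGE  r1←0x77
4: ✓ CMP  NZCV=0011
5: · MOVLS
6: ✓ MOVHI  r3←0x9a
7: · MOVMI
8: ✓ CMP  NZCV=0010
9: ✓ MOVGT  r2←0x5f
10: ✓ MOVVC  r0←0x78

EXEC = [2,3,6,9,10]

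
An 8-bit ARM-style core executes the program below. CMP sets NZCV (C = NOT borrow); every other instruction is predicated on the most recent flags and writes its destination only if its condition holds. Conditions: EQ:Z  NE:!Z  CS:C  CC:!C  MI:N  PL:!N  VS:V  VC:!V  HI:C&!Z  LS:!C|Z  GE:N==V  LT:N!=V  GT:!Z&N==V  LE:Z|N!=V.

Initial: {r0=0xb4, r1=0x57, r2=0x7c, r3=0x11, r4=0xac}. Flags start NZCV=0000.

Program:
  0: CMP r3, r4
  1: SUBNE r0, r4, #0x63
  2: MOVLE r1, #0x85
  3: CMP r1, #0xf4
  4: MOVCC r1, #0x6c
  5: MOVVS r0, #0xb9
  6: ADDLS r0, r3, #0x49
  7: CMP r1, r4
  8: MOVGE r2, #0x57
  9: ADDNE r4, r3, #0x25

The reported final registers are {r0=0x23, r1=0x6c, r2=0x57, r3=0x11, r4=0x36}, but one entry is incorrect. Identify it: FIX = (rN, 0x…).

FIX = (r0, 0x5a)

[0] flags=0000 → (cmp)
[1] flags=0000 NE?T → r0=0x49
[2] flags=0000 LE?F → skip
[3] flags=0000 → (cmp)
[4] flags=0000 CC?T → r1=0x6c
[5] flags=0000 VS?F → skip
[6] flags=0000 LS?T → r0=0x5a
[7] flags=1001 → (cmp)
[8] flags=1001 GE?T → r2=0x57
[9] flags=1001 NE?T → r4=0x36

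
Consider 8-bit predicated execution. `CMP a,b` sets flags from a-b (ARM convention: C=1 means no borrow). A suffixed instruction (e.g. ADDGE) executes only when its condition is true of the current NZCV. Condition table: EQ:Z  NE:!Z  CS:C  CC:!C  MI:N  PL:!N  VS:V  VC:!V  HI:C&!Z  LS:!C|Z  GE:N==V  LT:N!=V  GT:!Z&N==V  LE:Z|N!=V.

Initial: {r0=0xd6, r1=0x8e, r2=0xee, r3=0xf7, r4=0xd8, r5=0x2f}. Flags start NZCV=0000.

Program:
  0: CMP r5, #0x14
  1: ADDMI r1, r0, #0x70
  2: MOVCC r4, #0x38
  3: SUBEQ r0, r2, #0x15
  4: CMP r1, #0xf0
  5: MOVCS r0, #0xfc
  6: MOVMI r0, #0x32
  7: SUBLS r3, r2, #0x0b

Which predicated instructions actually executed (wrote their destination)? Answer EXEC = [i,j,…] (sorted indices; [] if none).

[0] flags=0010 → (cmp)
[1] flags=0010 MI?F → skip
[2] flags=0010 CC?F → skip
[3] flags=0010 EQ?F → skip
[4] flags=1000 → (cmp)
[5] flags=1000 CS?F → skip
[6] flags=1000 MI?T → r0=0x32
[7] flags=1000 LS?T → r3=0xe3

EXEC = [6,7]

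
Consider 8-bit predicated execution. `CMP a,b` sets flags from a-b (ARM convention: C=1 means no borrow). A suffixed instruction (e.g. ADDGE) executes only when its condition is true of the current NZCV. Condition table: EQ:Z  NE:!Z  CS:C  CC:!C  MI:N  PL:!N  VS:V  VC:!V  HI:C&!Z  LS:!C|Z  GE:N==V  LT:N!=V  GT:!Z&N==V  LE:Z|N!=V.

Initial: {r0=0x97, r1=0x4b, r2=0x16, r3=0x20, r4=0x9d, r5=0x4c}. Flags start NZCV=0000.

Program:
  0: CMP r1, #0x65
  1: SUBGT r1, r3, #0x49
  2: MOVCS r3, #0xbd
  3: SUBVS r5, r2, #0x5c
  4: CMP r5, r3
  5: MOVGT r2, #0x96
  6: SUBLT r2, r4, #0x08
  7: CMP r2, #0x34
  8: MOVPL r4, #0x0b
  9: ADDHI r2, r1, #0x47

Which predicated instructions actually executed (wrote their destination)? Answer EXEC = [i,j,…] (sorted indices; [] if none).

0: ✓ CMP  NZCV=1000
1: · SUBGT
2: · MOVCS
3: · SUBVS
4: ✓ CMP  NZCV=0010
5: ✓ MOVGT  r2←0x96
6: · SUBLT
7: ✓ CMP  NZCV=0011
8: ✓ MOVPL  r4←0x0b
9: ✓ ADDHI  r2←0x92

EXEC = [5,8,9]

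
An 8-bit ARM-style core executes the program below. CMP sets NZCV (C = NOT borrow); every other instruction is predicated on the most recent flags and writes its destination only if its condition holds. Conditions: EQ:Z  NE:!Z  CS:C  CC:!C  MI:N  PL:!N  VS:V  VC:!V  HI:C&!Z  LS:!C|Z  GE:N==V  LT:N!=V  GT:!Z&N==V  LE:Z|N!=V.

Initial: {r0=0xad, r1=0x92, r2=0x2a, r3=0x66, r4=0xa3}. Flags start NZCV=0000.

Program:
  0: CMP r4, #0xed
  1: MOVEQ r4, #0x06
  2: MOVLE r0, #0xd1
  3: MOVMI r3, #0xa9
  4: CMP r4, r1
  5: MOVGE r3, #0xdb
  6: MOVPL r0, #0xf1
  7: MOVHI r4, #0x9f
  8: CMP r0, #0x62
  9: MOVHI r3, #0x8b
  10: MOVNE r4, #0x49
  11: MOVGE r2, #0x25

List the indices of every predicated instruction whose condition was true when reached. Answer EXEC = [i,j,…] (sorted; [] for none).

EXEC = [2,3,5,6,7,9,10]

0: ✓ CMP  NZCV=1000
1: · MOVEQ
2: ✓ MOVLE  r0←0xd1
3: ✓ MOVMI  r3←0xa9
4: ✓ CMP  NZCV=0010
5: ✓ MOVGE  r3←0xdb
6: ✓ MOVPL  r0←0xf1
7: ✓ MOVHI  r4←0x9f
8: ✓ CMP  NZCV=1010
9: ✓ MOVHI  r3←0x8b
10: ✓ MOVNE  r4←0x49
11: · MOVGE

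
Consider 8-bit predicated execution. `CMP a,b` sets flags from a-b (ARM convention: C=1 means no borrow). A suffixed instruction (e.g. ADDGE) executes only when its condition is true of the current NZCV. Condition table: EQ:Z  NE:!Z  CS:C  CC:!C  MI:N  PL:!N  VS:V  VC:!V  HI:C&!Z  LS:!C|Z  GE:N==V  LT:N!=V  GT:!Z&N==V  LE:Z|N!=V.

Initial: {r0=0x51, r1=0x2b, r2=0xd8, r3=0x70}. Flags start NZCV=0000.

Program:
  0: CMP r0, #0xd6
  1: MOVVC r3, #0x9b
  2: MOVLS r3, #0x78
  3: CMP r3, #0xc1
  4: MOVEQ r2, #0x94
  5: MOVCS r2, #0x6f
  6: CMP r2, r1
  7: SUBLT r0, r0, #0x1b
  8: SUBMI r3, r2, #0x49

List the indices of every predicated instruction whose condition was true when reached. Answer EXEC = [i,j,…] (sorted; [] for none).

0: ✓ CMP  NZCV=0000
1: ✓ MOVVC  r3←0x9b
2: ✓ MOVLS  r3←0x78
3: ✓ CMP  NZCV=1001
4: · MOVEQ
5: · MOVCS
6: ✓ CMP  NZCV=1010
7: ✓ SUBLT  r0←0x36
8: ✓ SUBMI  r3←0x8f

EXEC = [1,2,7,8]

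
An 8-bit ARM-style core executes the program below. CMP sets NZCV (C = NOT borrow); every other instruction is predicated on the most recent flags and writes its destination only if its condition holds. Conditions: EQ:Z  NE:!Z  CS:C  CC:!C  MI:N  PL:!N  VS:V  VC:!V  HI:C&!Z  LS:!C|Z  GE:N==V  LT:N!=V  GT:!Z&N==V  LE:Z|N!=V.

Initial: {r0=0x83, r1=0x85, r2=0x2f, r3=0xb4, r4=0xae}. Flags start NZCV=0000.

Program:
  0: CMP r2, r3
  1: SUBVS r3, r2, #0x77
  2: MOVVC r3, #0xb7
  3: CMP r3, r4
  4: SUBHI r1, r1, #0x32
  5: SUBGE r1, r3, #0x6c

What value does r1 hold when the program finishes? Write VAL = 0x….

VAL = 0x4b

0: ✓ CMP  NZCV=0000
1: · SUBVS
2: ✓ MOVVC  r3←0xb7
3: ✓ CMP  NZCV=0010
4: ✓ SUBHI  r1←0x53
5: ✓ SUBGE  r1←0x4b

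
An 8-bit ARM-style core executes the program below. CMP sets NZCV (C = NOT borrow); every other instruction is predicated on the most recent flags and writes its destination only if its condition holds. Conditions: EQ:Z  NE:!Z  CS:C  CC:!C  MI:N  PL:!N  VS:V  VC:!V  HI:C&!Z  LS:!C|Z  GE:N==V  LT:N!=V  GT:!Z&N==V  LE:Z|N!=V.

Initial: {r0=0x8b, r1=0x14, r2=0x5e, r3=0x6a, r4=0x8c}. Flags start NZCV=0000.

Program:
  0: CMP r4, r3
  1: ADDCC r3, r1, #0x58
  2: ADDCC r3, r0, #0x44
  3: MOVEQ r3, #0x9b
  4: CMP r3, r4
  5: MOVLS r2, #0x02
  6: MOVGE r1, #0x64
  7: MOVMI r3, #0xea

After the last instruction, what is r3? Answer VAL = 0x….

0: ✓ CMP  NZCV=0011
1: · ADDCC
2: · ADDCC
3: · MOVEQ
4: ✓ CMP  NZCV=1001
5: ✓ MOVLS  r2←0x02
6: ✓ MOVGE  r1←0x64
7: ✓ MOVMI  r3←0xea

VAL = 0xea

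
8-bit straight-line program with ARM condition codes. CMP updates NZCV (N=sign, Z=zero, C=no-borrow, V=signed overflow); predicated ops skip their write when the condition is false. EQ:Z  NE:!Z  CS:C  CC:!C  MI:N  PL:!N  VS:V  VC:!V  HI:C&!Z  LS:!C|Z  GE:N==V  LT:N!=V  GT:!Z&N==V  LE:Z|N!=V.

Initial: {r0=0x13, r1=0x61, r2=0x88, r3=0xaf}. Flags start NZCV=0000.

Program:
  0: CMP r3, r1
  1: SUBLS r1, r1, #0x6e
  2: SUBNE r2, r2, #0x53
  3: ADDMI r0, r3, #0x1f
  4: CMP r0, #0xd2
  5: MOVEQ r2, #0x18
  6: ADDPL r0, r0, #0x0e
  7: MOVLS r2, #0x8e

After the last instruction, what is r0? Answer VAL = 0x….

0: ✓ CMP  NZCV=0011
1: · SUBLS
2: ✓ SUBNE  r2←0x35
3: · ADDMI
4: ✓ CMP  NZCV=0000
5: · MOVEQ
6: ✓ ADDPL  r0←0x21
7: ✓ MOVLS  r2←0x8e

VAL = 0x21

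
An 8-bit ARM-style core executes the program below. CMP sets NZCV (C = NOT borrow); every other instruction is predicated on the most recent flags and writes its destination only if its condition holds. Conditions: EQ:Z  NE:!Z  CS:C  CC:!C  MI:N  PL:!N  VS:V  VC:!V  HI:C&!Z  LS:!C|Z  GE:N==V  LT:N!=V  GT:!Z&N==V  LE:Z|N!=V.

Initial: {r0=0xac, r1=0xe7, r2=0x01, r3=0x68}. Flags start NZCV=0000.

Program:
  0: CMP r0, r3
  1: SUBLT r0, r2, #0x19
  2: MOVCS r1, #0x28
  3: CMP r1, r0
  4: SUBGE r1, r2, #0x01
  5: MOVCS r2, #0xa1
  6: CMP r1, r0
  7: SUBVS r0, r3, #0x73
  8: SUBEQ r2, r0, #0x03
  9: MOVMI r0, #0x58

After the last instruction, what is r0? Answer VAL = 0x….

[0] flags=0011 → (cmp)
[1] flags=0011 LT?T → r0=0xe8
[2] flags=0011 CS?T → r1=0x28
[3] flags=0000 → (cmp)
[4] flags=0000 GE?T → r1=0x00
[5] flags=0000 CS?F → skip
[6] flags=0000 → (cmp)
[7] flags=0000 VS?F → skip
[8] flags=0000 EQ?F → skip
[9] flags=0000 MI?F → skip

VAL = 0xe8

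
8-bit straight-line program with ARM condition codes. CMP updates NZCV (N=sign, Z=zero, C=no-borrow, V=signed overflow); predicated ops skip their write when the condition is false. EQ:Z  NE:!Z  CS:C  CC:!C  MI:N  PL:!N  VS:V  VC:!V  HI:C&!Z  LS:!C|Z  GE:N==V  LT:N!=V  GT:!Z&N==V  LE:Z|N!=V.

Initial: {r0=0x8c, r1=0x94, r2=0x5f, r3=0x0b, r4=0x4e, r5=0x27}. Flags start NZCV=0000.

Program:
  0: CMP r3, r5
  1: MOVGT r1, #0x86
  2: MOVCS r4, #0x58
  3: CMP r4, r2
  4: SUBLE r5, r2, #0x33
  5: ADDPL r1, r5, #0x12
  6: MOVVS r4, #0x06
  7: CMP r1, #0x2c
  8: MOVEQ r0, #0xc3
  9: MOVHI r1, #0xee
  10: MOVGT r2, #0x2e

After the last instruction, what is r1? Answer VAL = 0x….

0: ✓ CMP  NZCV=1000
1: · MOVGT
2: · MOVCS
3: ✓ CMP  NZCV=1000
4: ✓ SUBLE  r5←0x2c
5: · ADDPL
6: · MOVVS
7: ✓ CMP  NZCV=0011
8: · MOVEQ
9: ✓ MOVHI  r1←0xee
10: · MOVGT

VAL = 0xee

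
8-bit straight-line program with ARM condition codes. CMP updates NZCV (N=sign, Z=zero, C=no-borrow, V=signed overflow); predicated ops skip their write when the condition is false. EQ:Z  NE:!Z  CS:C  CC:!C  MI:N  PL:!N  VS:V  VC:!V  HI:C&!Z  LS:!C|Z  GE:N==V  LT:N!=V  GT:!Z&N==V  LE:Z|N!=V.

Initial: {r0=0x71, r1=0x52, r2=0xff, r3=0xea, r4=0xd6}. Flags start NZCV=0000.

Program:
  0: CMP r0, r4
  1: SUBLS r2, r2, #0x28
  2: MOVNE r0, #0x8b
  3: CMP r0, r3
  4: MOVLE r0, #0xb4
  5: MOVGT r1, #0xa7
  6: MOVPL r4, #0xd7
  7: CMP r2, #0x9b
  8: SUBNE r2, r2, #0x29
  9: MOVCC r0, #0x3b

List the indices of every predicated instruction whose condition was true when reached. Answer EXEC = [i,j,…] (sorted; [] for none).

EXEC = [1,2,4,8]

0: ✓ CMP  NZCV=1001
1: ✓ SUBLS  r2←0xd7
2: ✓ MOVNE  r0←0x8b
3: ✓ CMP  NZCV=1000
4: ✓ MOVLE  r0←0xb4
5: · MOVGT
6: · MOVPL
7: ✓ CMP  NZCV=0010
8: ✓ SUBNE  r2←0xae
9: · MOVCC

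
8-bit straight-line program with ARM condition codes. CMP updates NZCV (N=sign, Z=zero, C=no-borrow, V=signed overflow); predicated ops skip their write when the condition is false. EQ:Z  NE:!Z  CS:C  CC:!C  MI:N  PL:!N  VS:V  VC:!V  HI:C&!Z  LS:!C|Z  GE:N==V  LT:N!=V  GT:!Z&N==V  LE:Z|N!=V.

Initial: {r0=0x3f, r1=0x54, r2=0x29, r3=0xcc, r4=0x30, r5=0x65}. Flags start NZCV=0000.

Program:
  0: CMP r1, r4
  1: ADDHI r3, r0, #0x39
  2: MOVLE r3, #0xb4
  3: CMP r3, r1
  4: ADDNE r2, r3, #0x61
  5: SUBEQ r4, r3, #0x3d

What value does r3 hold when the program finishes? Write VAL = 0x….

VAL = 0x78

0: ✓ CMP  NZCV=0010
1: ✓ ADDHI  r3←0x78
2: · MOVLE
3: ✓ CMP  NZCV=0010
4: ✓ ADDNE  r2←0xd9
5: · SUBEQ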